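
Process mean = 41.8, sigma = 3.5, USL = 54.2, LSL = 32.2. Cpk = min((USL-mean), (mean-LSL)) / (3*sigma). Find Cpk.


Cpu = (54.2 - 41.8) / (3 * 3.5) = 1.18
Cpl = (41.8 - 32.2) / (3 * 3.5) = 0.91
Cpk = min(1.18, 0.91) = 0.91

0.91


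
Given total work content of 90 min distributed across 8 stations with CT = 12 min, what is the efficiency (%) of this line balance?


Formula: Efficiency = Sum of Task Times / (N_stations * CT) * 100
Total station capacity = 8 stations * 12 min = 96 min
Efficiency = 90 / 96 * 100 = 93.8%

93.8%


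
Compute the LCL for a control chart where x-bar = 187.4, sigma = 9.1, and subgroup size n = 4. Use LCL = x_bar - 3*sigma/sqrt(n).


LCL = 187.4 - 3 * 9.1 / sqrt(4)

173.75


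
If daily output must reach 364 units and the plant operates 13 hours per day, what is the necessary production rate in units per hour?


Formula: Production Rate = Daily Demand / Available Hours
Rate = 364 units/day / 13 hours/day
Rate = 28.0 units/hour

28.0 units/hour


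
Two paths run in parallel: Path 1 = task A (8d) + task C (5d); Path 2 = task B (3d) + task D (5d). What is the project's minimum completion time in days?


Path 1 = 8 + 5 = 13 days
Path 2 = 3 + 5 = 8 days
Duration = max(13, 8) = 13 days

13 days


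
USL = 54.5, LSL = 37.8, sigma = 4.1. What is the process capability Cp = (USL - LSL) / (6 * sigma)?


Cp = (54.5 - 37.8) / (6 * 4.1)

0.68


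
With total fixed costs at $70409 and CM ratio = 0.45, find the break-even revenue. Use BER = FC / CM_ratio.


Formula: BER = Fixed Costs / Contribution Margin Ratio
BER = $70409 / 0.45
BER = $156464.44 (to the nearest cent)

$156464.44


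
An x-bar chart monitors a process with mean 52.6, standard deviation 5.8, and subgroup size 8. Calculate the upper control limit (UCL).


UCL = 52.6 + 3 * 5.8 / sqrt(8)

58.75


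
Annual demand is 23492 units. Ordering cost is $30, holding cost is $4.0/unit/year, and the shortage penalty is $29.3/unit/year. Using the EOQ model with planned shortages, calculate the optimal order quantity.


Formula: EOQ* = sqrt(2DS/H) * sqrt((H+P)/P)
Base EOQ = sqrt(2*23492*30/4.0) = 593.62 units
Correction = sqrt((4.0+29.3)/29.3) = 1.06608
EOQ* = 593.62 * 1.06608 = 632.8 units

632.8 units


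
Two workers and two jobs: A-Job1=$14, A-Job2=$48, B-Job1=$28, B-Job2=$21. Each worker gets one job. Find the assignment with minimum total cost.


Option 1: A->1 + B->2 = $14 + $21 = $35
Option 2: A->2 + B->1 = $48 + $28 = $76
Min cost = min($35, $76) = $35

$35


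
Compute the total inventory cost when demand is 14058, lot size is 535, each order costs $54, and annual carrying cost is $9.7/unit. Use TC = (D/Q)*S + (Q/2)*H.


TC = 14058/535 * 54 + 535/2 * 9.7

$4013.69


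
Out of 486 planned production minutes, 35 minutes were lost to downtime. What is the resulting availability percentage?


Formula: Availability = (Planned Time - Downtime) / Planned Time * 100
Uptime = 486 - 35 = 451 min
Availability = 451 / 486 * 100 = 92.8%

92.8%


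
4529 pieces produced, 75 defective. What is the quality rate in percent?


Formula: Quality Rate = Good Pieces / Total Pieces * 100
Good pieces = 4529 - 75 = 4454
QR = 4454 / 4529 * 100 = 98.3%

98.3%


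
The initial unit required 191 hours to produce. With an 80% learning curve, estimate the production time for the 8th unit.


Formula: T_n = T_1 * (learning_rate)^(log2(n)) where learning_rate = rate/100
Doublings = log2(8) = 3
T_n = 191 * 0.8^3
T_n = 191 * 0.512 = 97.8 hours

97.8 hours


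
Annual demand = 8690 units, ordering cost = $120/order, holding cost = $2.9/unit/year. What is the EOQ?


Formula: EOQ = sqrt(2 * D * S / H)
Numerator: 2 * 8690 * 120 = 2085600
2DS/H = 2085600 / 2.9 = 719172.4
EOQ = sqrt(719172.4) = 848.0 units

848.0 units


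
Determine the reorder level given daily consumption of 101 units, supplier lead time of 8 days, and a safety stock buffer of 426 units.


Formula: ROP = (Daily Demand * Lead Time) + Safety Stock
Demand during lead time = 101 * 8 = 808 units
ROP = 808 + 426 = 1234 units

1234 units


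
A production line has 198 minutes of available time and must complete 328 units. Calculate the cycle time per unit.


Formula: CT = Available Time / Number of Units
CT = 198 min / 328 units
CT = 0.6 min/unit

0.6 min/unit


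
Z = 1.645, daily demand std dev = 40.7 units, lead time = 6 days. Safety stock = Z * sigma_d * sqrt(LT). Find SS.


Formula: SS = z * sigma_d * sqrt(LT)
sqrt(LT) = sqrt(6) = 2.4495
SS = 1.645 * 40.7 * 2.4495
SS = 164.0 units

164.0 units


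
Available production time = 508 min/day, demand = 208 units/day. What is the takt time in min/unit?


Formula: Takt Time = Available Production Time / Customer Demand
Takt = 508 min/day / 208 units/day
Takt = 2.44 min/unit

2.44 min/unit


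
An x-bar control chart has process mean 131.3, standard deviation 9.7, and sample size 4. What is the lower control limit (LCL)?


LCL = 131.3 - 3 * 9.7 / sqrt(4)

116.75


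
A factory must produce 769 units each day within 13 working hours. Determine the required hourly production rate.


Formula: Production Rate = Daily Demand / Available Hours
Rate = 769 units/day / 13 hours/day
Rate = 59.2 units/hour

59.2 units/hour


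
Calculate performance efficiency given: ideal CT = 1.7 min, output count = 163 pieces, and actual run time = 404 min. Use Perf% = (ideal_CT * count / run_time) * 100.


Formula: Performance = (Ideal CT * Total Count) / Run Time * 100
Ideal output time = 1.7 * 163 = 277.1 min
Performance = 277.1 / 404 * 100 = 68.6%

68.6%


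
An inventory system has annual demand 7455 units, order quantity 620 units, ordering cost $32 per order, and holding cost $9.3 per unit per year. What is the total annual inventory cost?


TC = 7455/620 * 32 + 620/2 * 9.3

$3267.77


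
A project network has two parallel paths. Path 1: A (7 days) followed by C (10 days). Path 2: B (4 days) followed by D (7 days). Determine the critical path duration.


Path 1 = 7 + 10 = 17 days
Path 2 = 4 + 7 = 11 days
Duration = max(17, 11) = 17 days

17 days


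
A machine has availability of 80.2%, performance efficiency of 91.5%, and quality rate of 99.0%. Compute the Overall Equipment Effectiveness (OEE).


Formula: OEE = Availability * Performance * Quality / 10000
A * P = 80.2% * 91.5% / 100 = 73.38%
OEE = 73.38% * 99.0% / 100 = 72.6%

72.6%


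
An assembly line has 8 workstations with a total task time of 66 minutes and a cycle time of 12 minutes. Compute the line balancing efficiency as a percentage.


Formula: Efficiency = Sum of Task Times / (N_stations * CT) * 100
Total station capacity = 8 stations * 12 min = 96 min
Efficiency = 66 / 96 * 100 = 68.8%

68.8%


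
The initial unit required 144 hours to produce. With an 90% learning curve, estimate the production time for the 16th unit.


Formula: T_n = T_1 * (learning_rate)^(log2(n)) where learning_rate = rate/100
Doublings = log2(16) = 4
T_n = 144 * 0.9^4
T_n = 144 * 0.6561 = 94.5 hours

94.5 hours


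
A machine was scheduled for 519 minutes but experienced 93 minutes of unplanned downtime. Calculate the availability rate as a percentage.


Formula: Availability = (Planned Time - Downtime) / Planned Time * 100
Uptime = 519 - 93 = 426 min
Availability = 426 / 519 * 100 = 82.1%

82.1%


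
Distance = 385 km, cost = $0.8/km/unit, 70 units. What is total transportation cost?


TC = dist * cost * units = 385 * 0.8 * 70 = $21560.00

$21560.00


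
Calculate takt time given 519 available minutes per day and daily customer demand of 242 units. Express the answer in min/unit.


Formula: Takt Time = Available Production Time / Customer Demand
Takt = 519 min/day / 242 units/day
Takt = 2.14 min/unit

2.14 min/unit


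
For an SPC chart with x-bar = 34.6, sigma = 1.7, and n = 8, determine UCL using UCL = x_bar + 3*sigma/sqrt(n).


UCL = 34.6 + 3 * 1.7 / sqrt(8)

36.4


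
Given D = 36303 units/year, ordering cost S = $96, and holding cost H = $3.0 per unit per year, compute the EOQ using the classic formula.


Formula: EOQ = sqrt(2 * D * S / H)
Numerator: 2 * 36303 * 96 = 6970176
2DS/H = 6970176 / 3.0 = 2323392.0
EOQ = sqrt(2323392.0) = 1524.3 units

1524.3 units


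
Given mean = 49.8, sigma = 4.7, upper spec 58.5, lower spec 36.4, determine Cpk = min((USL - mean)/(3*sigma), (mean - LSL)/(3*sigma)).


Cpu = (58.5 - 49.8) / (3 * 4.7) = 0.62
Cpl = (49.8 - 36.4) / (3 * 4.7) = 0.95
Cpk = min(0.62, 0.95) = 0.62

0.62


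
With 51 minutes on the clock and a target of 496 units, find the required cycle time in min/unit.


Formula: CT = Available Time / Number of Units
CT = 51 min / 496 units
CT = 0.1 min/unit

0.1 min/unit


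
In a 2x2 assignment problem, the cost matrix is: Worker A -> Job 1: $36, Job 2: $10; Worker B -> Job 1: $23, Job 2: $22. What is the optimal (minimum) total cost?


Option 1: A->1 + B->2 = $36 + $22 = $58
Option 2: A->2 + B->1 = $10 + $23 = $33
Min cost = min($58, $33) = $33

$33


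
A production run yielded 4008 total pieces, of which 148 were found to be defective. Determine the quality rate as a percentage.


Formula: Quality Rate = Good Pieces / Total Pieces * 100
Good pieces = 4008 - 148 = 3860
QR = 3860 / 4008 * 100 = 96.3%

96.3%


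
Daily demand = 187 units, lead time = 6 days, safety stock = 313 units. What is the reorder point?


Formula: ROP = (Daily Demand * Lead Time) + Safety Stock
Demand during lead time = 187 * 6 = 1122 units
ROP = 1122 + 313 = 1435 units

1435 units


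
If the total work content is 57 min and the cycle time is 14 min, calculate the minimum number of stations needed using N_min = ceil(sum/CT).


Formula: N_min = ceil(Sum of Task Times / Cycle Time)
N_min = ceil(57 min / 14 min) = ceil(4.0714)
N_min = 5 stations

5


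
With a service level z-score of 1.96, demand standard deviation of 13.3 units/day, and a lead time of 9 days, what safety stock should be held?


Formula: SS = z * sigma_d * sqrt(LT)
sqrt(LT) = sqrt(9) = 3.0
SS = 1.96 * 13.3 * 3.0
SS = 78.2 units

78.2 units


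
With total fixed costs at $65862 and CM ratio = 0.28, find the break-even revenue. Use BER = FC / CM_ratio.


Formula: BER = Fixed Costs / Contribution Margin Ratio
BER = $65862 / 0.28
BER = $235221.43 (to the nearest cent)

$235221.43


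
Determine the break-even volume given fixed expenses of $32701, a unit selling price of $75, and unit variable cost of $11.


Formula: BEQ = Fixed Costs / (Price - Variable Cost)
Contribution margin = $75 - $11 = $64/unit
BEQ = ceil($32701 / $64/unit) = ceil(510.95) = 511 units

511 units


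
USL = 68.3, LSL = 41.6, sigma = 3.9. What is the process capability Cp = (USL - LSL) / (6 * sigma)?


Cp = (68.3 - 41.6) / (6 * 3.9)

1.14


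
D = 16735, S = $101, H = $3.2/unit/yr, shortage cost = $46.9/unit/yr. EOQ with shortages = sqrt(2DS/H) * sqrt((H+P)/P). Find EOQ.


Formula: EOQ* = sqrt(2DS/H) * sqrt((H+P)/P)
Base EOQ = sqrt(2*16735*101/3.2) = 1027.81 units
Correction = sqrt((3.2+46.9)/46.9) = 1.03355
EOQ* = 1027.81 * 1.03355 = 1062.3 units

1062.3 units


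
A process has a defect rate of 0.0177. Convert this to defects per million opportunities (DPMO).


DPMO = defect_rate * 1000000 = 0.0177 * 1000000

17700


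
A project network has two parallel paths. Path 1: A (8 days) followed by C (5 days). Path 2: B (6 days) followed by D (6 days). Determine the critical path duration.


Path 1 = 8 + 5 = 13 days
Path 2 = 6 + 6 = 12 days
Duration = max(13, 12) = 13 days

13 days


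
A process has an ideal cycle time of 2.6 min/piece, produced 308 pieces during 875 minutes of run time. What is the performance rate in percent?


Formula: Performance = (Ideal CT * Total Count) / Run Time * 100
Ideal output time = 2.6 * 308 = 800.8 min
Performance = 800.8 / 875 * 100 = 91.5%

91.5%


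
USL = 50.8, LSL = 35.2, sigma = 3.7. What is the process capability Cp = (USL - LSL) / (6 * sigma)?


Cp = (50.8 - 35.2) / (6 * 3.7)

0.7


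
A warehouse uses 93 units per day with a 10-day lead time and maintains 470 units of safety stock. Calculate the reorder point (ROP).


Formula: ROP = (Daily Demand * Lead Time) + Safety Stock
Demand during lead time = 93 * 10 = 930 units
ROP = 930 + 470 = 1400 units

1400 units


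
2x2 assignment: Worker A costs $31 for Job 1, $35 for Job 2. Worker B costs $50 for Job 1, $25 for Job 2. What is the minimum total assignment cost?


Option 1: A->1 + B->2 = $31 + $25 = $56
Option 2: A->2 + B->1 = $35 + $50 = $85
Min cost = min($56, $85) = $56

$56


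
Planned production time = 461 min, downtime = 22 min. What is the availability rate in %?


Formula: Availability = (Planned Time - Downtime) / Planned Time * 100
Uptime = 461 - 22 = 439 min
Availability = 439 / 461 * 100 = 95.2%

95.2%


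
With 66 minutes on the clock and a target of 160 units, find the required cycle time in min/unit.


Formula: CT = Available Time / Number of Units
CT = 66 min / 160 units
CT = 0.41 min/unit

0.41 min/unit


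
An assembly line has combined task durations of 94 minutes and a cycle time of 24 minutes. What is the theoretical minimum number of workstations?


Formula: N_min = ceil(Sum of Task Times / Cycle Time)
N_min = ceil(94 min / 24 min) = ceil(3.9167)
N_min = 4 stations

4


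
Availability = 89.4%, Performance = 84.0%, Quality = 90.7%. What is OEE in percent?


Formula: OEE = Availability * Performance * Quality / 10000
A * P = 89.4% * 84.0% / 100 = 75.1%
OEE = 75.1% * 90.7% / 100 = 68.1%

68.1%


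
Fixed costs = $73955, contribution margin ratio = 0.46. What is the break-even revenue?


Formula: BER = Fixed Costs / Contribution Margin Ratio
BER = $73955 / 0.46
BER = $160771.74 (to the nearest cent)

$160771.74


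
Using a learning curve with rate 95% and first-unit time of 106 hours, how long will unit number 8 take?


Formula: T_n = T_1 * (learning_rate)^(log2(n)) where learning_rate = rate/100
Doublings = log2(8) = 3
T_n = 106 * 0.95^3
T_n = 106 * 0.8574 = 90.9 hours

90.9 hours


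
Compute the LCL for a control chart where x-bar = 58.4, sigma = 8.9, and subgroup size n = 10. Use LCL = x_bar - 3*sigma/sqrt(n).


LCL = 58.4 - 3 * 8.9 / sqrt(10)

49.96


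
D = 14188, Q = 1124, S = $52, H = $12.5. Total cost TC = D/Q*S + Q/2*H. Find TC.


TC = 14188/1124 * 52 + 1124/2 * 12.5

$7681.38


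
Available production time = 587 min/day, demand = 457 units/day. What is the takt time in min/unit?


Formula: Takt Time = Available Production Time / Customer Demand
Takt = 587 min/day / 457 units/day
Takt = 1.28 min/unit

1.28 min/unit


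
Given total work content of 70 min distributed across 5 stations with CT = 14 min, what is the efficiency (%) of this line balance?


Formula: Efficiency = Sum of Task Times / (N_stations * CT) * 100
Total station capacity = 5 stations * 14 min = 70 min
Efficiency = 70 / 70 * 100 = 100.0%

100.0%


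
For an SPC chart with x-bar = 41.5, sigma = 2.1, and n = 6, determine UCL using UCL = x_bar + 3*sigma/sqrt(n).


UCL = 41.5 + 3 * 2.1 / sqrt(6)

44.07


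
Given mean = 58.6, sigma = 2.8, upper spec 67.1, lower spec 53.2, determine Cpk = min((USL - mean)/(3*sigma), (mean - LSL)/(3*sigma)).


Cpu = (67.1 - 58.6) / (3 * 2.8) = 1.01
Cpl = (58.6 - 53.2) / (3 * 2.8) = 0.64
Cpk = min(1.01, 0.64) = 0.64

0.64


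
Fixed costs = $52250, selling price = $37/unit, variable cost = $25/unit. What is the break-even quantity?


Formula: BEQ = Fixed Costs / (Price - Variable Cost)
Contribution margin = $37 - $25 = $12/unit
BEQ = ceil($52250 / $12/unit) = ceil(4354.17) = 4355 units

4355 units


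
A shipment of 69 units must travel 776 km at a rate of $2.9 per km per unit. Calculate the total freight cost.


TC = dist * cost * units = 776 * 2.9 * 69 = $155277.60

$155277.60


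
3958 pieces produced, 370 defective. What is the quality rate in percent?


Formula: Quality Rate = Good Pieces / Total Pieces * 100
Good pieces = 3958 - 370 = 3588
QR = 3588 / 3958 * 100 = 90.7%

90.7%


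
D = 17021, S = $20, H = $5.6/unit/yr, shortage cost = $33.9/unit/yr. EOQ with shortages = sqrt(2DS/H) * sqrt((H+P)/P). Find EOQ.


Formula: EOQ* = sqrt(2DS/H) * sqrt((H+P)/P)
Base EOQ = sqrt(2*17021*20/5.6) = 348.68 units
Correction = sqrt((5.6+33.9)/33.9) = 1.07944
EOQ* = 348.68 * 1.07944 = 376.4 units

376.4 units


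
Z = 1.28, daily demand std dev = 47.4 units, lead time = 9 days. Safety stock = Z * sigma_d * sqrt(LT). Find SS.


Formula: SS = z * sigma_d * sqrt(LT)
sqrt(LT) = sqrt(9) = 3.0
SS = 1.28 * 47.4 * 3.0
SS = 182.0 units

182.0 units


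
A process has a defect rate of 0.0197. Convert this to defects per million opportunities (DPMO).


DPMO = defect_rate * 1000000 = 0.0197 * 1000000

19700


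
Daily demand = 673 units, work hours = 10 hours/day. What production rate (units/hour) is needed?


Formula: Production Rate = Daily Demand / Available Hours
Rate = 673 units/day / 10 hours/day
Rate = 67.3 units/hour

67.3 units/hour


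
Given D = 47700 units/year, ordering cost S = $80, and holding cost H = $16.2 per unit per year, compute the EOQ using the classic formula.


Formula: EOQ = sqrt(2 * D * S / H)
Numerator: 2 * 47700 * 80 = 7632000
2DS/H = 7632000 / 16.2 = 471111.1
EOQ = sqrt(471111.1) = 686.4 units

686.4 units


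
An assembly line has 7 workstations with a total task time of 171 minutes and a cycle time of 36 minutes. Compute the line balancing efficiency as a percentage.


Formula: Efficiency = Sum of Task Times / (N_stations * CT) * 100
Total station capacity = 7 stations * 36 min = 252 min
Efficiency = 171 / 252 * 100 = 67.9%

67.9%


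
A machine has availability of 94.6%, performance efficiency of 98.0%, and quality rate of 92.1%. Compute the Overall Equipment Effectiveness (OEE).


Formula: OEE = Availability * Performance * Quality / 10000
A * P = 94.6% * 98.0% / 100 = 92.71%
OEE = 92.71% * 92.1% / 100 = 85.4%

85.4%


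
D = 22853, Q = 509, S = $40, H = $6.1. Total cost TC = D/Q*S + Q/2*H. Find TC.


TC = 22853/509 * 40 + 509/2 * 6.1

$3348.36


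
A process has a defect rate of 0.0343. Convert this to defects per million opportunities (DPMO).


DPMO = defect_rate * 1000000 = 0.0343 * 1000000

34300


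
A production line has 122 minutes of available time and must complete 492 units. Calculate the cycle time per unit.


Formula: CT = Available Time / Number of Units
CT = 122 min / 492 units
CT = 0.25 min/unit

0.25 min/unit


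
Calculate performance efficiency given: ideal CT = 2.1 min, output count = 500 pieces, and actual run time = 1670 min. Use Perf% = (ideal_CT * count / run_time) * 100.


Formula: Performance = (Ideal CT * Total Count) / Run Time * 100
Ideal output time = 2.1 * 500 = 1050.0 min
Performance = 1050.0 / 1670 * 100 = 62.9%

62.9%


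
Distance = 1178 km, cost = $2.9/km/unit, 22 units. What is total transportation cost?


TC = dist * cost * units = 1178 * 2.9 * 22 = $75156.40

$75156.40


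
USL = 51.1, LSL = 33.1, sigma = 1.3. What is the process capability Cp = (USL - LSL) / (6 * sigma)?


Cp = (51.1 - 33.1) / (6 * 1.3)

2.31


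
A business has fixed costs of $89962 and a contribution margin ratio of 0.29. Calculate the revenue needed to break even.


Formula: BER = Fixed Costs / Contribution Margin Ratio
BER = $89962 / 0.29
BER = $310213.79 (to the nearest cent)

$310213.79


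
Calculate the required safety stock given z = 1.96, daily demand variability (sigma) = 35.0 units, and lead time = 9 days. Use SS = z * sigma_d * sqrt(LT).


Formula: SS = z * sigma_d * sqrt(LT)
sqrt(LT) = sqrt(9) = 3.0
SS = 1.96 * 35.0 * 3.0
SS = 205.8 units

205.8 units


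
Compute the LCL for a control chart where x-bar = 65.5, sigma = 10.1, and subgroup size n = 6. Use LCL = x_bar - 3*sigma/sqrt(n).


LCL = 65.5 - 3 * 10.1 / sqrt(6)

53.13


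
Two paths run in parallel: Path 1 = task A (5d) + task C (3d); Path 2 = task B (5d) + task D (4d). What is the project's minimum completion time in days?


Path 1 = 5 + 3 = 8 days
Path 2 = 5 + 4 = 9 days
Duration = max(8, 9) = 9 days

9 days


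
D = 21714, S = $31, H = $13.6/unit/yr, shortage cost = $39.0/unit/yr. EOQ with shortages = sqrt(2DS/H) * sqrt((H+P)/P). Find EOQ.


Formula: EOQ* = sqrt(2DS/H) * sqrt((H+P)/P)
Base EOQ = sqrt(2*21714*31/13.6) = 314.63 units
Correction = sqrt((13.6+39.0)/39.0) = 1.16134
EOQ* = 314.63 * 1.16134 = 365.4 units

365.4 units


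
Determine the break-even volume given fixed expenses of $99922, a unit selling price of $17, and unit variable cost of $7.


Formula: BEQ = Fixed Costs / (Price - Variable Cost)
Contribution margin = $17 - $7 = $10/unit
BEQ = ceil($99922 / $10/unit) = ceil(9992.2) = 9993 units

9993 units


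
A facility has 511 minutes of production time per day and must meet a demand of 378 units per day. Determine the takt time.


Formula: Takt Time = Available Production Time / Customer Demand
Takt = 511 min/day / 378 units/day
Takt = 1.35 min/unit

1.35 min/unit


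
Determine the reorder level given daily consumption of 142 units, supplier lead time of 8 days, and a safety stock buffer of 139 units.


Formula: ROP = (Daily Demand * Lead Time) + Safety Stock
Demand during lead time = 142 * 8 = 1136 units
ROP = 1136 + 139 = 1275 units

1275 units


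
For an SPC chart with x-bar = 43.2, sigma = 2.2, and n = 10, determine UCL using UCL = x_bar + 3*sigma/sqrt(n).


UCL = 43.2 + 3 * 2.2 / sqrt(10)

45.29


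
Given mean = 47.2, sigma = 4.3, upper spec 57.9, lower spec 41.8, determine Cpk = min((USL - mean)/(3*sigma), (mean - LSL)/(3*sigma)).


Cpu = (57.9 - 47.2) / (3 * 4.3) = 0.83
Cpl = (47.2 - 41.8) / (3 * 4.3) = 0.42
Cpk = min(0.83, 0.42) = 0.42

0.42


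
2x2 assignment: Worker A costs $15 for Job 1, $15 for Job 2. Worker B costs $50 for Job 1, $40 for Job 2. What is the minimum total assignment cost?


Option 1: A->1 + B->2 = $15 + $40 = $55
Option 2: A->2 + B->1 = $15 + $50 = $65
Min cost = min($55, $65) = $55

$55


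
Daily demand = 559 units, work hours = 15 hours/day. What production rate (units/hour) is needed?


Formula: Production Rate = Daily Demand / Available Hours
Rate = 559 units/day / 15 hours/day
Rate = 37.3 units/hour

37.3 units/hour


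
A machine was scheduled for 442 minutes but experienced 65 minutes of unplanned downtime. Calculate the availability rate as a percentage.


Formula: Availability = (Planned Time - Downtime) / Planned Time * 100
Uptime = 442 - 65 = 377 min
Availability = 377 / 442 * 100 = 85.3%

85.3%


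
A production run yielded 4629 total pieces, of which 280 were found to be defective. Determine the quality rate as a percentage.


Formula: Quality Rate = Good Pieces / Total Pieces * 100
Good pieces = 4629 - 280 = 4349
QR = 4349 / 4629 * 100 = 94.0%

94.0%


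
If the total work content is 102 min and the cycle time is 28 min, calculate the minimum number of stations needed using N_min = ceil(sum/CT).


Formula: N_min = ceil(Sum of Task Times / Cycle Time)
N_min = ceil(102 min / 28 min) = ceil(3.6429)
N_min = 4 stations

4


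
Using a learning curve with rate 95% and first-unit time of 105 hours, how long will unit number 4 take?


Formula: T_n = T_1 * (learning_rate)^(log2(n)) where learning_rate = rate/100
Doublings = log2(4) = 2
T_n = 105 * 0.95^2
T_n = 105 * 0.9025 = 94.8 hours

94.8 hours


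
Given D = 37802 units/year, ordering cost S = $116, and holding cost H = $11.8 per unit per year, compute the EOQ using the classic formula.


Formula: EOQ = sqrt(2 * D * S / H)
Numerator: 2 * 37802 * 116 = 8770064
2DS/H = 8770064 / 11.8 = 743225.8
EOQ = sqrt(743225.8) = 862.1 units

862.1 units


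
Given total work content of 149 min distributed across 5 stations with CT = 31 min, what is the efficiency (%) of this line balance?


Formula: Efficiency = Sum of Task Times / (N_stations * CT) * 100
Total station capacity = 5 stations * 31 min = 155 min
Efficiency = 149 / 155 * 100 = 96.1%

96.1%


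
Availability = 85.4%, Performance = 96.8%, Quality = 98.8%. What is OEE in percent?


Formula: OEE = Availability * Performance * Quality / 10000
A * P = 85.4% * 96.8% / 100 = 82.67%
OEE = 82.67% * 98.8% / 100 = 81.7%

81.7%


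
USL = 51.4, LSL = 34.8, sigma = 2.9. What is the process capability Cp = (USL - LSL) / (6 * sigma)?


Cp = (51.4 - 34.8) / (6 * 2.9)

0.95


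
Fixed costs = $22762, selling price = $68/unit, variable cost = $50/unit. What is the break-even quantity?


Formula: BEQ = Fixed Costs / (Price - Variable Cost)
Contribution margin = $68 - $50 = $18/unit
BEQ = ceil($22762 / $18/unit) = ceil(1264.56) = 1265 units

1265 units


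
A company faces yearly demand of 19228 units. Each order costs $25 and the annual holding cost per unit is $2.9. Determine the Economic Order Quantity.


Formula: EOQ = sqrt(2 * D * S / H)
Numerator: 2 * 19228 * 25 = 961400
2DS/H = 961400 / 2.9 = 331517.2
EOQ = sqrt(331517.2) = 575.8 units

575.8 units


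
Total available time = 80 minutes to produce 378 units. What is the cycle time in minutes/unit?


Formula: CT = Available Time / Number of Units
CT = 80 min / 378 units
CT = 0.21 min/unit

0.21 min/unit


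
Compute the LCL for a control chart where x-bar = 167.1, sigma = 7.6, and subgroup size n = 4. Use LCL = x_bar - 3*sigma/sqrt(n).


LCL = 167.1 - 3 * 7.6 / sqrt(4)

155.7


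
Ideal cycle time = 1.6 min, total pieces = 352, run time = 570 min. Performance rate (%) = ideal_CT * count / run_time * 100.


Formula: Performance = (Ideal CT * Total Count) / Run Time * 100
Ideal output time = 1.6 * 352 = 563.2 min
Performance = 563.2 / 570 * 100 = 98.8%

98.8%


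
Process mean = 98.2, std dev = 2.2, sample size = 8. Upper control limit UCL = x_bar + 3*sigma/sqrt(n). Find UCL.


UCL = 98.2 + 3 * 2.2 / sqrt(8)

100.53


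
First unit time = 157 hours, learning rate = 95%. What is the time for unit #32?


Formula: T_n = T_1 * (learning_rate)^(log2(n)) where learning_rate = rate/100
Doublings = log2(32) = 5
T_n = 157 * 0.95^5
T_n = 157 * 0.7738 = 121.5 hours

121.5 hours


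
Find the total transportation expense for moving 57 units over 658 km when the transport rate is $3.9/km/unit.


TC = dist * cost * units = 658 * 3.9 * 57 = $146273.40

$146273.40


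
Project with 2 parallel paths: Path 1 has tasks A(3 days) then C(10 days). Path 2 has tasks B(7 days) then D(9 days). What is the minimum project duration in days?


Path 1 = 3 + 10 = 13 days
Path 2 = 7 + 9 = 16 days
Duration = max(13, 16) = 16 days

16 days


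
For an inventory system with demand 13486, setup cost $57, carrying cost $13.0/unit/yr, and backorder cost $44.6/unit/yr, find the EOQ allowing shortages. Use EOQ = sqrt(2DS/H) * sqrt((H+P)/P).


Formula: EOQ* = sqrt(2DS/H) * sqrt((H+P)/P)
Base EOQ = sqrt(2*13486*57/13.0) = 343.89 units
Correction = sqrt((13.0+44.6)/44.6) = 1.13643
EOQ* = 343.89 * 1.13643 = 390.8 units

390.8 units


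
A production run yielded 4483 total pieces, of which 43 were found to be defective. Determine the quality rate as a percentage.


Formula: Quality Rate = Good Pieces / Total Pieces * 100
Good pieces = 4483 - 43 = 4440
QR = 4440 / 4483 * 100 = 99.0%

99.0%


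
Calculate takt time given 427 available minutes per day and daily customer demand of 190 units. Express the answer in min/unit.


Formula: Takt Time = Available Production Time / Customer Demand
Takt = 427 min/day / 190 units/day
Takt = 2.25 min/unit

2.25 min/unit


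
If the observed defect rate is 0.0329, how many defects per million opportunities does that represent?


DPMO = defect_rate * 1000000 = 0.0329 * 1000000

32900


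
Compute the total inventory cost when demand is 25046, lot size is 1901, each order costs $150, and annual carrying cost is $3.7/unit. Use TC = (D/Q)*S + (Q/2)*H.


TC = 25046/1901 * 150 + 1901/2 * 3.7

$5493.13


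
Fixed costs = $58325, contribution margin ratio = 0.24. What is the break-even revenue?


Formula: BER = Fixed Costs / Contribution Margin Ratio
BER = $58325 / 0.24
BER = $243020.83 (to the nearest cent)

$243020.83


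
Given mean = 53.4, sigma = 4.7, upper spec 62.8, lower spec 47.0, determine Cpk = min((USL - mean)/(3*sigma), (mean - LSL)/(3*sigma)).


Cpu = (62.8 - 53.4) / (3 * 4.7) = 0.67
Cpl = (53.4 - 47.0) / (3 * 4.7) = 0.45
Cpk = min(0.67, 0.45) = 0.45

0.45


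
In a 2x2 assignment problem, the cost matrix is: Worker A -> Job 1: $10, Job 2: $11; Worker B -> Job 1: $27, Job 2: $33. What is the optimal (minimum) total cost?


Option 1: A->1 + B->2 = $10 + $33 = $43
Option 2: A->2 + B->1 = $11 + $27 = $38
Min cost = min($43, $38) = $38

$38


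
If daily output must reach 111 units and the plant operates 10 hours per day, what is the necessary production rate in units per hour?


Formula: Production Rate = Daily Demand / Available Hours
Rate = 111 units/day / 10 hours/day
Rate = 11.1 units/hour

11.1 units/hour


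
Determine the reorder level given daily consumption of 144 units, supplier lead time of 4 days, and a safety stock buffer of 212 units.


Formula: ROP = (Daily Demand * Lead Time) + Safety Stock
Demand during lead time = 144 * 4 = 576 units
ROP = 576 + 212 = 788 units

788 units


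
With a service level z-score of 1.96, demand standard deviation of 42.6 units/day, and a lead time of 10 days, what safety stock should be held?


Formula: SS = z * sigma_d * sqrt(LT)
sqrt(LT) = sqrt(10) = 3.1623
SS = 1.96 * 42.6 * 3.1623
SS = 264.0 units

264.0 units


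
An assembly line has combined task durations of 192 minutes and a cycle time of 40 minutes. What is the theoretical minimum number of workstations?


Formula: N_min = ceil(Sum of Task Times / Cycle Time)
N_min = ceil(192 min / 40 min) = ceil(4.8)
N_min = 5 stations

5


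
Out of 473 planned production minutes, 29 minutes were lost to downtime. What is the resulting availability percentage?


Formula: Availability = (Planned Time - Downtime) / Planned Time * 100
Uptime = 473 - 29 = 444 min
Availability = 444 / 473 * 100 = 93.9%

93.9%


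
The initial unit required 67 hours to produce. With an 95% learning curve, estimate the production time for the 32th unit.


Formula: T_n = T_1 * (learning_rate)^(log2(n)) where learning_rate = rate/100
Doublings = log2(32) = 5
T_n = 67 * 0.95^5
T_n = 67 * 0.7738 = 51.8 hours

51.8 hours


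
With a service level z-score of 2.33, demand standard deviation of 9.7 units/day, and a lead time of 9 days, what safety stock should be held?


Formula: SS = z * sigma_d * sqrt(LT)
sqrt(LT) = sqrt(9) = 3.0
SS = 2.33 * 9.7 * 3.0
SS = 67.8 units

67.8 units


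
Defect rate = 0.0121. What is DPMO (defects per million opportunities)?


DPMO = defect_rate * 1000000 = 0.0121 * 1000000

12100


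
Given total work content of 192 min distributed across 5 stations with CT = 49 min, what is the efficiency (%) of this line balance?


Formula: Efficiency = Sum of Task Times / (N_stations * CT) * 100
Total station capacity = 5 stations * 49 min = 245 min
Efficiency = 192 / 245 * 100 = 78.4%

78.4%


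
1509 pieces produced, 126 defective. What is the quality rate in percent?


Formula: Quality Rate = Good Pieces / Total Pieces * 100
Good pieces = 1509 - 126 = 1383
QR = 1383 / 1509 * 100 = 91.7%

91.7%


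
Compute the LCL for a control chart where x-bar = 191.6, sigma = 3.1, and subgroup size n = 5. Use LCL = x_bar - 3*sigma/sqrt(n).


LCL = 191.6 - 3 * 3.1 / sqrt(5)

187.44


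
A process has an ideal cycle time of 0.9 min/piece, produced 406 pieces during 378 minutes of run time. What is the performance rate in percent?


Formula: Performance = (Ideal CT * Total Count) / Run Time * 100
Ideal output time = 0.9 * 406 = 365.4 min
Performance = 365.4 / 378 * 100 = 96.7%

96.7%


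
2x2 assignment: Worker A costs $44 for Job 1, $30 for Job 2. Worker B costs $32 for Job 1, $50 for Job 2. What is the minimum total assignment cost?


Option 1: A->1 + B->2 = $44 + $50 = $94
Option 2: A->2 + B->1 = $30 + $32 = $62
Min cost = min($94, $62) = $62

$62


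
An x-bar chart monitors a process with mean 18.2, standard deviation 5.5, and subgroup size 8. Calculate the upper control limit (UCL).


UCL = 18.2 + 3 * 5.5 / sqrt(8)

24.03


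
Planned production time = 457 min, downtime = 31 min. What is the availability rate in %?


Formula: Availability = (Planned Time - Downtime) / Planned Time * 100
Uptime = 457 - 31 = 426 min
Availability = 426 / 457 * 100 = 93.2%

93.2%


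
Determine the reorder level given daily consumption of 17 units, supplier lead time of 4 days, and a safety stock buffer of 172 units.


Formula: ROP = (Daily Demand * Lead Time) + Safety Stock
Demand during lead time = 17 * 4 = 68 units
ROP = 68 + 172 = 240 units

240 units


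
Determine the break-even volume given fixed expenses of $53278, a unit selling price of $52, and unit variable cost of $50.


Formula: BEQ = Fixed Costs / (Price - Variable Cost)
Contribution margin = $52 - $50 = $2/unit
BEQ = ceil($53278 / $2/unit) = ceil(26639.0) = 26639 units

26639 units


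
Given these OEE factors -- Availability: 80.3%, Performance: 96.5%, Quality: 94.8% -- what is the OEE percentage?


Formula: OEE = Availability * Performance * Quality / 10000
A * P = 80.3% * 96.5% / 100 = 77.49%
OEE = 77.49% * 94.8% / 100 = 73.5%

73.5%


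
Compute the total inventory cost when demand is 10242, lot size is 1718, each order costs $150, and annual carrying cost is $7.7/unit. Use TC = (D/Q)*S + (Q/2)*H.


TC = 10242/1718 * 150 + 1718/2 * 7.7

$7508.54


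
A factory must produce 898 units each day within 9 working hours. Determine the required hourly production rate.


Formula: Production Rate = Daily Demand / Available Hours
Rate = 898 units/day / 9 hours/day
Rate = 99.8 units/hour

99.8 units/hour


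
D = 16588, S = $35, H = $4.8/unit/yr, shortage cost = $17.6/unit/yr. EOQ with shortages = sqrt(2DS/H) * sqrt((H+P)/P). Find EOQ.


Formula: EOQ* = sqrt(2DS/H) * sqrt((H+P)/P)
Base EOQ = sqrt(2*16588*35/4.8) = 491.84 units
Correction = sqrt((4.8+17.6)/17.6) = 1.12815
EOQ* = 491.84 * 1.12815 = 554.9 units

554.9 units


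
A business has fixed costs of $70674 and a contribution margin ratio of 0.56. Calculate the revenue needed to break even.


Formula: BER = Fixed Costs / Contribution Margin Ratio
BER = $70674 / 0.56
BER = $126203.57 (to the nearest cent)

$126203.57


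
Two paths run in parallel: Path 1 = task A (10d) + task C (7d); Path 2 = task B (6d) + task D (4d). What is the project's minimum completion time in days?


Path 1 = 10 + 7 = 17 days
Path 2 = 6 + 4 = 10 days
Duration = max(17, 10) = 17 days

17 days


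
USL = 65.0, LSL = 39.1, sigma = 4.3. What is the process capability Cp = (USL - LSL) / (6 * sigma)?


Cp = (65.0 - 39.1) / (6 * 4.3)

1.0


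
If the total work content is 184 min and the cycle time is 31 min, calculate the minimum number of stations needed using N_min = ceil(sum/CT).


Formula: N_min = ceil(Sum of Task Times / Cycle Time)
N_min = ceil(184 min / 31 min) = ceil(5.9355)
N_min = 6 stations

6


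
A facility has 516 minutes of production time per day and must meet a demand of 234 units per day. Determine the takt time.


Formula: Takt Time = Available Production Time / Customer Demand
Takt = 516 min/day / 234 units/day
Takt = 2.21 min/unit

2.21 min/unit


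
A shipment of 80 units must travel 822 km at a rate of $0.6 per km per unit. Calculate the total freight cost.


TC = dist * cost * units = 822 * 0.6 * 80 = $39456.00

$39456.00


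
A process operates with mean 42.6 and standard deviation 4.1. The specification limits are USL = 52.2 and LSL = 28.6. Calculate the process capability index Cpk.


Cpu = (52.2 - 42.6) / (3 * 4.1) = 0.78
Cpl = (42.6 - 28.6) / (3 * 4.1) = 1.14
Cpk = min(0.78, 1.14) = 0.78

0.78


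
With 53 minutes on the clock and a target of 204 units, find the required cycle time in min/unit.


Formula: CT = Available Time / Number of Units
CT = 53 min / 204 units
CT = 0.26 min/unit

0.26 min/unit


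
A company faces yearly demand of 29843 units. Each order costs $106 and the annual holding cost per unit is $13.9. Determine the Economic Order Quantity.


Formula: EOQ = sqrt(2 * D * S / H)
Numerator: 2 * 29843 * 106 = 6326716
2DS/H = 6326716 / 13.9 = 455159.4
EOQ = sqrt(455159.4) = 674.7 units

674.7 units


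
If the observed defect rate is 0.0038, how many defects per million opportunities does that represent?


DPMO = defect_rate * 1000000 = 0.0038 * 1000000

3800


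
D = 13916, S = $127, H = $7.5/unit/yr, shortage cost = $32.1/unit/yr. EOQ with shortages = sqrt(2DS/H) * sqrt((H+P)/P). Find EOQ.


Formula: EOQ* = sqrt(2DS/H) * sqrt((H+P)/P)
Base EOQ = sqrt(2*13916*127/7.5) = 686.5 units
Correction = sqrt((7.5+32.1)/32.1) = 1.1107
EOQ* = 686.5 * 1.1107 = 762.5 units

762.5 units


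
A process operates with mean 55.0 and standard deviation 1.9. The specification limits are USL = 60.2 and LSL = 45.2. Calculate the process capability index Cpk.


Cpu = (60.2 - 55.0) / (3 * 1.9) = 0.91
Cpl = (55.0 - 45.2) / (3 * 1.9) = 1.72
Cpk = min(0.91, 1.72) = 0.91

0.91


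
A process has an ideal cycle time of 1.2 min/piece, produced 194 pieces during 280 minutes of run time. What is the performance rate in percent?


Formula: Performance = (Ideal CT * Total Count) / Run Time * 100
Ideal output time = 1.2 * 194 = 232.8 min
Performance = 232.8 / 280 * 100 = 83.1%

83.1%


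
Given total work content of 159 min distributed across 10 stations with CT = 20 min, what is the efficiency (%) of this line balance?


Formula: Efficiency = Sum of Task Times / (N_stations * CT) * 100
Total station capacity = 10 stations * 20 min = 200 min
Efficiency = 159 / 200 * 100 = 79.5%

79.5%


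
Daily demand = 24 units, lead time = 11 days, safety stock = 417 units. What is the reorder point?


Formula: ROP = (Daily Demand * Lead Time) + Safety Stock
Demand during lead time = 24 * 11 = 264 units
ROP = 264 + 417 = 681 units

681 units


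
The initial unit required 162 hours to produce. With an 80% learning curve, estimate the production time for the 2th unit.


Formula: T_n = T_1 * (learning_rate)^(log2(n)) where learning_rate = rate/100
Doublings = log2(2) = 1
T_n = 162 * 0.8^1
T_n = 162 * 0.8 = 129.6 hours

129.6 hours


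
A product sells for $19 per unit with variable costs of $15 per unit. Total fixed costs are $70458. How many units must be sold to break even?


Formula: BEQ = Fixed Costs / (Price - Variable Cost)
Contribution margin = $19 - $15 = $4/unit
BEQ = ceil($70458 / $4/unit) = ceil(17614.5) = 17615 units

17615 units


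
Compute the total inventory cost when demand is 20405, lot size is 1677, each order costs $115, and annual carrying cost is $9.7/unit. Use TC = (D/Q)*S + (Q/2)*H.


TC = 20405/1677 * 115 + 1677/2 * 9.7

$9532.72


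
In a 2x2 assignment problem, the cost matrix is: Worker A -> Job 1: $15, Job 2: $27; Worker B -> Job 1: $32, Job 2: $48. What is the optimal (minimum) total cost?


Option 1: A->1 + B->2 = $15 + $48 = $63
Option 2: A->2 + B->1 = $27 + $32 = $59
Min cost = min($63, $59) = $59

$59


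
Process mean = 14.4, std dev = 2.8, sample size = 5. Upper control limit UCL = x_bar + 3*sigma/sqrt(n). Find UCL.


UCL = 14.4 + 3 * 2.8 / sqrt(5)

18.16


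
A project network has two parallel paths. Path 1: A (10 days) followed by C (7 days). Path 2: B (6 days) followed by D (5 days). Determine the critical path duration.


Path 1 = 10 + 7 = 17 days
Path 2 = 6 + 5 = 11 days
Duration = max(17, 11) = 17 days

17 days


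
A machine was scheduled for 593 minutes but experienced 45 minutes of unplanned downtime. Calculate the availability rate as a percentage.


Formula: Availability = (Planned Time - Downtime) / Planned Time * 100
Uptime = 593 - 45 = 548 min
Availability = 548 / 593 * 100 = 92.4%

92.4%
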